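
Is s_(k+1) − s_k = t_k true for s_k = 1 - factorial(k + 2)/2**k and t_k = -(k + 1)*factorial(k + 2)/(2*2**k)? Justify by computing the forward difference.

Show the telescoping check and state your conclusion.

valid (s_(k+1) − s_k reduces to t_k)

s_(k+1) = -2**(-k - 1)*factorial(k + 3) + 1
s_(k+1) − s_k = -(k + 1)*factorial(k + 2)/(2*2**k)
(s_(k+1) − s_k) − t_k = 0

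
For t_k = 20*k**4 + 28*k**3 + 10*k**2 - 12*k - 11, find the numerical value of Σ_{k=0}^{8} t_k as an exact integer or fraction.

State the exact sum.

Step 1: r(k) = (20*k**4 + 108*k**3 + 214*k**2 + 172*k + 35)/(20*k**4 + 28*k**3 + 10*k**2 - 12*k - 11).
Factor: A=1; B=1; C=k**4 + 7*k**3/5 + k**2/2 - 3*k/5 - 11/20.
f must satisfy (1)·f(k+1) − (1)·f(k) = k**4 + 7*k**3/5 + k**2/2 - 3*k/5 - 11/20.
From deg A=0, deg B=0, deg C=4: d=5.
A polynomial solution: f(k) = k*(4*k**4 - 3*k**3 - 4*k**2 - 4*k - 4)/20.
Get s_k = R·t_k = k*(4*k**4 - 3*k**3 - 4*k**2 - 4*k - 4) with R(k) = B(k−1)f(k)/C(k) = k*(4*k**4 - 3*k**3 - 4*k**2 - 4*k - 4)/(20*k**4 + 28*k**3 + 10*k**2 - 12*k - 11).
Check: Δs_k = 20*k**4 + 28*k**3 + 10*k**2 - 12*k - 11. ✓
Σ_(k=0)^(8) t_k = s_(9) − s_(0) = 213237 − (0) = 213237.

Σ = 213237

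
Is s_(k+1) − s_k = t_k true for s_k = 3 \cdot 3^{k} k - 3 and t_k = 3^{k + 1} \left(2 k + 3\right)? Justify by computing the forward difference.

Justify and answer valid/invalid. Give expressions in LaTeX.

s_(k+1) = 3*3**(k + 1)*(k + 1) - 3
s_(k+1) − s_k = 3**(k + 1)*(2*k + 3)
(s_(k+1) − s_k) − t_k = 0

Valid: the claim telescopes to t_k.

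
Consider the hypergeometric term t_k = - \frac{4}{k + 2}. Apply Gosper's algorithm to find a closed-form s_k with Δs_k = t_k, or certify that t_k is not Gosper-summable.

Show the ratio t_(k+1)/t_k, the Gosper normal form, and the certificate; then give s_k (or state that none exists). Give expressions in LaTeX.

Step 1: r(k) = (k + 2)/(k + 3).
Take A(k)=k + 2, B(k)=k + 3, C(k)=1.
Key eq: (k + 2)·f(k+1) = (k + 2)·f(k) + (1).
Bound: deg f ≤ 0.
Put f(k) = c0: A·f(k+1) − B(k−1)·f(k) − C = -1; need -1 = 0 — inconsistent ⇒ no f, not summable.

none (Gosper's algorithm certifies no s_k)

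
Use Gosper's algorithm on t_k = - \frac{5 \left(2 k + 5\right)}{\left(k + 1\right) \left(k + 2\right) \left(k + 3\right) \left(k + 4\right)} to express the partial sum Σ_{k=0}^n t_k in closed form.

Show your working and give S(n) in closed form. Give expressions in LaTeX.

S(n) = \frac{5 \left(- n^{2} - 6 n - 5\right)}{3 \left(n^{2} + 6 n + 8\right)}

t_(k+1)/t_k = (k + 1)*(2*k + 7)/((k + 5)*(2*k + 5)).
Factor: A=k + 1; B=k + 5; C=k + 5/2.
Set up (k + 1)·f(k+1) − (k + 4)·f(k) − (k + 5/2) = 0.
From deg A=1, deg B=1, deg C=1: d=3.
A polynomial solution: f(k) = k*(k + 2)*(k + 4)/6.
Then R = B(k−1)f/C = k*(k + 2)*(k + 4)**2/(3*(2*k + 5)), so s_k = R(k)·t_k = 5*k*(-k - 4)/(3*(k**2 + 4*k + 3)).
s_(k+1) − s_k = 5*(-2*k - 5)/(k**4 + 10*k**3 + 35*k**2 + 50*k + 24) = t_k.
Telescope: S(n) = s_(n+1) − s_(0) = 5*(-n**2 - 6*n - 5)/(3*(n**2 + 6*n + 8)) − (0) = 5*(-n**2 - 6*n - 5)/(3*(n**2 + 6*n + 8)).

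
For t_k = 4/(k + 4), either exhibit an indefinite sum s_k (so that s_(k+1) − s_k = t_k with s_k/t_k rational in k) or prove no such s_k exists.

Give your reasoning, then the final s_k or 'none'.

The ratio is (k + 4)/(k + 5).
Normal form (A,B,C) = (k + 4, k + 5, 1).
f must satisfy (k + 4)·f(k+1) − (k + 4)·f(k) = 1.
deg f ≤ 0 (via 1,1,0).
Put f(k) = c0: A·f(k+1) − B(k−1)·f(k) − C = -1; need -1 = 0 — inconsistent ⇒ no f, not summable.

no hypergeometric antidifference exists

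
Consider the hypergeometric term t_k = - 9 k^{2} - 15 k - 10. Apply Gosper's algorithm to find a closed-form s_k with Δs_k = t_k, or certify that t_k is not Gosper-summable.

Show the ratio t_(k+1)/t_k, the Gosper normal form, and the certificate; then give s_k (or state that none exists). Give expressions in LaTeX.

The ratio is (9*k**2 + 33*k + 34)/(9*k**2 + 15*k + 10).
Factor: A=1; B=1; C=k**2 + 5*k/3 + 10/9.
Key eq: (1)·f(k+1) = (1)·f(k) + (k**2 + 5*k/3 + 10/9).
Degrees (0,0,2) ⇒ d ≤ 3.
Solve for f: f(k) = k*(3*k**2 + 3*k + 4)/9 (degree 3 ≤ 3).
Then R = B(k−1)f/C = k*(3*k**2 + 3*k + 4)/(9*k**2 + 15*k + 10), so s_k = R(k)·t_k = k*(-3*k**2 - 3*k - 4).
Verify: -9*k**2 - 15*k - 10 matches t_k.

s_k = k \left(- 3 k^{2} - 3 k - 4\right)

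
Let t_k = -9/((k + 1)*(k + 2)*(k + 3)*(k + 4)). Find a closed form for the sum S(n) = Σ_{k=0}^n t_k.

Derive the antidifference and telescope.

Ratio r(k) = (k + 1)/(k + 5).
Factor: A=k + 1; B=k + 5; C=1.
Need (k + 1)·f(k+1) − (k + 4)·f(k) = 1.
Bound: deg f ≤ 3.
Coefficient equations give f(k) = k*(k**2 + 6*k + 11)/18.
So s_k = (B(k−1)f/C)·t_k = (k*(k + 4)*(k**2 + 6*k + 11)/18)·t_k = k*(-k**2 - 6*k - 11)/(2*(k + 1)*(k + 2)*(k + 3)).
Verify: -9/(k**4 + 10*k**3 + 35*k**2 + 50*k + 24) matches t_k.
Σ_(k=0)^n t_k = s_(n+1) − s_(0) = ((-n**3 - 9*n**2 - 26*n - 18)/(2*(n**3 + 9*n**2 + 26*n + 24))) − (0), i.e. (-n**3 - 9*n**2 - 26*n - 18)/(2*(n**3 + 9*n**2 + 26*n + 24)).

S(n) = (-n**3 - 9*n**2 - 26*n - 18)/(2*(n**3 + 9*n**2 + 26*n + 24))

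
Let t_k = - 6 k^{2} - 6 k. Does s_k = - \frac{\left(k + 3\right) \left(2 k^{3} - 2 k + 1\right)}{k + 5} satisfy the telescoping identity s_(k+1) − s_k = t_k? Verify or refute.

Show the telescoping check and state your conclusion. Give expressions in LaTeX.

Invalid: residual \frac{2 \left(4 k^{3} + 36 k^{2} + 32 k - 1\right)}{k^{2} + 11 k + 30} ≠ 0.

s_(k+1) = (k + 4)*(2*k - 2*(k + 1)**3 + 1)/(k + 6)
s_(k+1) − s_k = 2*(-3*k**4 - 32*k**3 - 87*k**2 - 58*k - 1)/(k**2 + 11*k + 30)
(s_(k+1) − s_k) − t_k = 2*(4*k**3 + 36*k**2 + 32*k - 1)/(k**2 + 11*k + 30)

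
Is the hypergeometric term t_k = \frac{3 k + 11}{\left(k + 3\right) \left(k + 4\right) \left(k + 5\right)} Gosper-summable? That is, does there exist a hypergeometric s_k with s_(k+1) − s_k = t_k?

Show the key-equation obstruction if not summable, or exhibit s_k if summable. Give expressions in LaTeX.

Step 1: r(k) = (k + 3)*(3*k + 14)/((k + 6)*(3*k + 11)).
Take A(k)=k + 3, B(k)=k + 6, C(k)=k + 11/3.
Key eq: (k + 3)·f(k+1) = (k + 5)·f(k) + (k + 11/3).
d = 2 from the (1,1,1) case.
A polynomial solution: f(k) = k*(5*k + 17)/18.
Then R = B(k−1)f/C = k*(k + 5)*(5*k + 17)/(6*(3*k + 11)), so s_k = R(k)·t_k = k*(5*k + 17)/(6*(k + 3)*(k + 4)).
s_(k+1) − s_k = (3*k + 11)/(k**3 + 12*k**2 + 47*k + 60) = t_k.

Yes. s_k = \frac{k \left(5 k + 17\right)}{6 \left(k + 3\right) \left(k + 4\right)}.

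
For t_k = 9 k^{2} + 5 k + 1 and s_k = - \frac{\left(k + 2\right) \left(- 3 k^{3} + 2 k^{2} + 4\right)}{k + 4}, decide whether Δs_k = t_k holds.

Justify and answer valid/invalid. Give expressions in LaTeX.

Invalid: residual \frac{2 \left(- 6 k^{3} - 43 k^{2} - 21 k - 8\right)}{k^{2} + 9 k + 20} ≠ 0.

s_(k+1) = -(k + 3)*(-3*(k + 1)**3 + 2*(k + 1)**2 + 4)/(k + 5)
s_(k+1) − s_k = (9*k**4 + 74*k**3 + 140*k**2 + 67*k + 4)/(k**2 + 9*k + 20)
(s_(k+1) − s_k) − t_k = 2*(-6*k**3 - 43*k**2 - 21*k - 8)/(k**2 + 9*k + 20)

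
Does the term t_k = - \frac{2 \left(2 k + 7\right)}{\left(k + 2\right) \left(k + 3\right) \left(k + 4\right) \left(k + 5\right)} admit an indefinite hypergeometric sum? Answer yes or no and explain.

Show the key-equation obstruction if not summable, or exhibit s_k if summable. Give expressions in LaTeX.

Step 1: r(k) = (k + 2)*(2*k + 9)/((k + 6)*(2*k + 7)).
Normal form (A,B,C) = (k + 2, k + 6, k + 7/2).
f must satisfy (k + 2)·f(k+1) − (k + 5)·f(k) = k + 7/2.
Bound: deg f ≤ 3.
Solve for f: f(k) = k*(k + 3)*(k + 6)/16 (degree 3 ≤ 3).
R(k) = B(k−1)·f(k)/C(k) = k*(k + 3)*(k + 5)*(k + 6)/(8*(2*k + 7)); s_k = R·t_k = k*(-k - 6)/(4*(k**2 + 6*k + 8)).
Verify: 2*(-2*k - 7)/(k**4 + 14*k**3 + 71*k**2 + 154*k + 120) matches t_k.

Yes. s_k = \frac{k \left(- k - 6\right)}{4 \left(k^{2} + 6 k + 8\right)}.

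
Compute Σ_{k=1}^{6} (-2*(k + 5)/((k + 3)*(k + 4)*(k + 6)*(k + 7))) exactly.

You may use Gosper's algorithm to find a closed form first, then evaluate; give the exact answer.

Σ = -51/1820

Ratio r(k) = (k + 3)*(k + 6)**2/((k + 5)**2*(k + 8)).
Gosper form: A/B · C(k+1)/C(k) with A=k + 3, B=k + 8, C=k**2 + 10*k + 25.
Key eq: (k + 3)·f(k+1) = (k + 7)·f(k) + (k**2 + 10*k + 25).
Bound: deg f ≤ 4.
Solving with deg f ≤ 4: f(k) = k*(k + 4)*(k + 5)*(k + 9)/36.
Certificate R = B(k−1)f/C = k*(k + 4)*(k + 7)*(k + 9)/(36*(k + 5)) gives s_k = k*(-k - 9)/(18*(k**2 + 9*k + 18)).
Verify: 2*(-k - 5)/(k**4 + 20*k**3 + 145*k**2 + 450*k + 504) matches t_k.
Σ_(k=1)^(6) t_k = s_(7) − s_(1) = -28/585 − (-5/252) = -51/1820.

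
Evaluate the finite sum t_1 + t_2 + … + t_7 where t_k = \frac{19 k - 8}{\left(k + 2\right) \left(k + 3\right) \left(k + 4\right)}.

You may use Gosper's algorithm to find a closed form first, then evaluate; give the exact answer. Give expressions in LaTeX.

t_(k+1)/t_k = (k + 2)*(19*k + 11)/((k + 5)*(19*k - 8)).
So A=k + 2 and B=k + 5, with C=k - 8/19.
Need (k + 2)·f(k+1) − (k + 4)·f(k) = k - 8/19.
From deg A=1, deg B=1, deg C=1: d=2.
Solve for f: f(k) = k*(5*k - 13)/38 (degree 2 ≤ 2).
So s_k = (B(k−1)f/C)·t_k = (k*(k + 4)*(5*k - 13)/(2*(19*k - 8)))·t_k = k*(5*k - 13)/(2*(k + 2)*(k + 3)).
s_(k+1) − s_k = (19*k - 8)/(k**3 + 9*k**2 + 26*k + 24) = t_k.
Σ_(k=1)^(7) t_k = s_(8) − s_(1) = 54/55 − (-1/3) = 217/165.

Σ = 217/165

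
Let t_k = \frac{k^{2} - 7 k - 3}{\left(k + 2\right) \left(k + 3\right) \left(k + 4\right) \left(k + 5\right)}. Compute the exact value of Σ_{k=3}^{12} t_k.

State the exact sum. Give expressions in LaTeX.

Compute t_(k+1)/t_k: get (k + 2)*(7*k - (k + 1)**2 + 10)/((k + 6)*(-k**2 + 7*k + 3)).
Gosper form: A/B · C(k+1)/C(k) with A=k + 2, B=k + 6, C=k**2 - 7*k - 3.
Solve (k + 2)·f(k+1) − (k + 5)·f(k) = k**2 - 7*k - 3.
d = 3 from the (1,1,2) case.
Match coefficients ⇒ f(k) = -k*(k**2 + 33*k + 2)/24.
Certificate R = B(k−1)f/C = -k*(k + 5)*(k**2 + 33*k + 2)/(24*(k**2 - 7*k - 3)) gives s_k = k*(-k**2 - 33*k - 2)/(24*(k + 2)*(k + 3)*(k + 4)).
Check: Δs_k = (k**2 - 7*k - 3)/(k**4 + 14*k**3 + 71*k**2 + 154*k + 120). ✓
Telescoping: Σ = s_(13) − s_(3) = -65/816 − (-11/168) = -27/1904.

Σ = -27/1904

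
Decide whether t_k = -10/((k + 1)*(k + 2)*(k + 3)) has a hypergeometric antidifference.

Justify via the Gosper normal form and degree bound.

Compute t_(k+1)/t_k: get (k + 1)/(k + 4).
Take A(k)=k + 1, B(k)=k + 4, C(k)=1.
Solve (k + 1)·f(k+1) − (k + 3)·f(k) = 1.
Degrees (1,1,0) ⇒ d ≤ 2.
Solve for f: f(k) = k*(k + 3)/4 (degree 2 ≤ 2).
R(k) = B(k−1)·f(k)/C(k) = k*(k + 3)**2/4; s_k = R·t_k = 5*k*(-k - 3)/(2*(k + 1)*(k + 2)).
Verify: -10/(k**3 + 6*k**2 + 11*k + 6) matches t_k.

Yes. s_k = 5*k*(-k - 3)/(2*(k + 1)*(k + 2)).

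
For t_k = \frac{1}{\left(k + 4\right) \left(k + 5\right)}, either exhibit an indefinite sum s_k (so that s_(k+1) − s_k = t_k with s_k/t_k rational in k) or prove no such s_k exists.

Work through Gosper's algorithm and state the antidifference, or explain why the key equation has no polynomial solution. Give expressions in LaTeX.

Ratio r(k) = (k + 4)/(k + 6).
Factor: A=k + 4; B=k + 6; C=1.
Set up (k + 4)·f(k+1) − (k + 5)·f(k) − (1) = 0.
deg f ≤ 1 (via 1,1,0).
Coefficient equations give f(k) = k/4.
R(k) = B(k−1)·f(k)/C(k) = k*(k + 5)/4; s_k = R·t_k = k/(4*(k + 4)).
Verify: 1/(k**2 + 9*k + 20) matches t_k.

s_k = \frac{k}{4 \left(k + 4\right)}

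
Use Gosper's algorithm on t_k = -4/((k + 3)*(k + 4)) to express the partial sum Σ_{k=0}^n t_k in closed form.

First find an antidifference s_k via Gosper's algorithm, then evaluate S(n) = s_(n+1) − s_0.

Compute t_(k+1)/t_k: get (k + 3)/(k + 5).
Factor: A=k + 3; B=k + 5; C=1.
f must satisfy (k + 3)·f(k+1) − (k + 4)·f(k) = 1.
Degrees (1,1,0) ⇒ d ≤ 1.
A polynomial solution: f(k) = k/3.
R(k) = B(k−1)·f(k)/C(k) = k*(k + 4)/3; s_k = R·t_k = -4*k/(3*k + 9).
Verify: -4/(k**2 + 7*k + 12) matches t_k.
Telescope: S(n) = s_(n+1) − s_(0) = 4*(-n - 1)/(3*(n + 4)) − (0) = 4*(-n - 1)/(3*(n + 4)).

S(n) = 4*(-n - 1)/(3*(n + 4))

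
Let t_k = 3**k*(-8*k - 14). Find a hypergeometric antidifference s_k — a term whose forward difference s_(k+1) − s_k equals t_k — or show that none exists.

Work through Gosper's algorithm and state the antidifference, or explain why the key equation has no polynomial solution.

Compute t_(k+1)/t_k: get 3*(4*k + 11)/(4*k + 7).
Normal form (A,B,C) = (3, 1, k + 7/4).
Key eq: (3)·f(k+1) = (1)·f(k) + (k + 7/4).
deg f ≤ 1 (via 0,0,1).
Solving with deg f ≤ 1: f(k) = (4*k + 1)/8.
Get s_k = R·t_k = 3**k*(-4*k - 1) with R(k) = B(k−1)f(k)/C(k) = (4*k + 1)/(2*(4*k + 7)).
Verify: 3**k*(-8*k - 14) matches t_k.

s_k = 3**k*(-4*k - 1)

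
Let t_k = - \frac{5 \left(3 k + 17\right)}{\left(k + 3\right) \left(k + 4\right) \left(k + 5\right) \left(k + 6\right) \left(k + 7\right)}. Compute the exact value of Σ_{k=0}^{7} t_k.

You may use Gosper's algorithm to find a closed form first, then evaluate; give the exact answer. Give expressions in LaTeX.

Compute t_(k+1)/t_k: get (k + 3)*(3*k + 20)/((k + 8)*(3*k + 17)).
Factor: A=k + 3; B=k + 8; C=k + 17/3.
f must satisfy (k + 3)·f(k+1) − (k + 7)·f(k) = k + 17/3.
Degrees (1,1,1) ⇒ d ≤ 4.
Coefficient equations give f(k) = k*(k + 5)*(k**2 + 13*k + 54)/216.
Certificate R = B(k−1)f/C = k*(k + 5)*(k + 7)*(k**2 + 13*k + 54)/(72*(3*k + 17)) gives s_k = 5*k*(-k**2 - 13*k - 54)/(72*(k**3 + 13*k**2 + 54*k + 72)).
Δs = 5*(-3*k - 17)/(k**5 + 25*k**4 + 245*k**3 + 1175*k**2 + 2754*k + 2520), as required.
Sum = s_(8) − s_(0); s_(8) = -185/2772, s_(0) = 0 ⇒ -185/2772.

Σ = -185/2772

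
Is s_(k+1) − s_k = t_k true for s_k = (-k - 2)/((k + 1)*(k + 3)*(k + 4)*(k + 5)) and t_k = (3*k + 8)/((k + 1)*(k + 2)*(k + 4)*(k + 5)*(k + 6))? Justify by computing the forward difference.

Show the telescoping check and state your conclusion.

s_(k+1) = (-k - 3)/((k + 2)*(k + 4)*(k + 5)*(k + 6))
s_(k+1) − s_k = (-(k + 1)*(k + 3)**2 + (k + 2)**2*(k + 6))/((k + 1)*(k + 2)*(k + 3)*(k + 4)*(k + 5)*(k + 6))
(s_(k+1) − s_k) − t_k = (-4*k - 9)/(k**6 + 21*k**5 + 175*k**4 + 735*k**3 + 1624*k**2 + 1764*k + 720)

Invalid: residual (-4*k - 9)/(k**6 + 21*k**5 + 175*k**4 + 735*k**3 + 1624*k**2 + 1764*k + 720) ≠ 0.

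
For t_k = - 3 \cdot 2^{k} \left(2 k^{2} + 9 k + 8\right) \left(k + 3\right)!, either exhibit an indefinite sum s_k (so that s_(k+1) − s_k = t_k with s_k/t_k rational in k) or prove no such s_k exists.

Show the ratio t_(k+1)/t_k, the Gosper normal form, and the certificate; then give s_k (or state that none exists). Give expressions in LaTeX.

s_k = - 3 \cdot 2^{k} k \left(k + 3\right)!

Ratio r(k) = 2*(2*k**3 + 21*k**2 + 71*k + 76)/(2*k**2 + 9*k + 8).
Factor: A=2*k + 8; B=1; C=k**2 + 9*k/2 + 4.
Set up (2*k + 8)·f(k+1) − (1)·f(k) − (k**2 + 9*k/2 + 4) = 0.
Degrees (1,0,2) ⇒ d ≤ 1.
Coefficient equations give f(k) = k/2.
Certificate R = B(k−1)f/C = k/(2*k**2 + 9*k + 8) gives s_k = -3*2**k*k*factorial(k + 3).
s_(k+1) − s_k = -3*2**k*(2*k**2 + 9*k + 8)*factorial(k + 3) = t_k.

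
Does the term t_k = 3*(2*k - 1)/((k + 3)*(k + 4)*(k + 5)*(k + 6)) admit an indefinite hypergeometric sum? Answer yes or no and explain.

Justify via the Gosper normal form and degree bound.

Yes. s_k = k*(k**2 + 12*k - 43)/(30*(k + 3)*(k + 4)*(k + 5)).

Step 1: r(k) = (k + 3)*(2*k + 1)/((k + 7)*(2*k - 1)).
A = k + 3, B = k + 7, C = k - 1/2.
Need (k + 3)·f(k+1) − (k + 6)·f(k) = k - 1/2.
From deg A=1, deg B=1, deg C=1: d=3.
Coefficient equations give f(k) = k*(k**2 + 12*k - 43)/180.
Certificate R = B(k−1)f/C = k*(k + 6)*(k**2 + 12*k - 43)/(90*(2*k - 1)) gives s_k = k*(k**2 + 12*k - 43)/(30*(k + 3)*(k + 4)*(k + 5)).
Verify: 3*(2*k - 1)/(k**4 + 18*k**3 + 119*k**2 + 342*k + 360) matches t_k.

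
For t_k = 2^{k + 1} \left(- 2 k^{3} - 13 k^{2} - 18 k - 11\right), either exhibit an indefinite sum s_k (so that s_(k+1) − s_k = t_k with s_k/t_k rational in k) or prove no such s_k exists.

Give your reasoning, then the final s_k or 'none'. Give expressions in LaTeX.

s_k = 2^{k + 1} \left(- 2 k^{3} - k^{2} - 2 k - 1\right)

The ratio is 2*(2*k**3 + 19*k**2 + 50*k + 44)/(2*k**3 + 13*k**2 + 18*k + 11).
So A=2 and B=1, with C=k**3 + 13*k**2/2 + 9*k + 11/2.
f must satisfy (2)·f(k+1) − (1)·f(k) = k**3 + 13*k**2/2 + 9*k + 11/2.
d = 3 from the (0,0,3) case.
Coefficient equations give f(k) = (2*k + 1)*(k**2 + 1)/2.
Certificate R = B(k−1)f/C = (2*k + 1)*(k**2 + 1)/(2*k**3 + 13*k**2 + 18*k + 11) gives s_k = 2**(k + 1)*(-2*k**3 - k**2 - 2*k - 1).
Check: Δs_k = 2**(k + 1)*(-2*k**3 - 13*k**2 - 18*k - 11). ✓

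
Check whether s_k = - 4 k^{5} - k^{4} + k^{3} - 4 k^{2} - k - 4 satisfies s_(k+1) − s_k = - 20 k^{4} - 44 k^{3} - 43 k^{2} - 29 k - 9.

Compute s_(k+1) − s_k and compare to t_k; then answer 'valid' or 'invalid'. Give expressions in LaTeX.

s_(k+1) = -k - 4*(k + 1)**5 - (k + 1)**4 + (k + 1)**3 - 4*(k + 1)**2 - 5
s_(k+1) − s_k = -20*k**4 - 44*k**3 - 43*k**2 - 29*k - 9
(s_(k+1) − s_k) − t_k = 0

valid (s_(k+1) − s_k reduces to t_k)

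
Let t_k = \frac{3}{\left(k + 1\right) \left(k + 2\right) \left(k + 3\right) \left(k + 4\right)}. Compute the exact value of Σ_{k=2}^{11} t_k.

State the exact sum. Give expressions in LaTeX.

The ratio is (k + 1)/(k + 5).
Normal form (A,B,C) = (k + 1, k + 5, 1).
Key eq: (k + 1)·f(k+1) = (k + 4)·f(k) + (1).
Bound: deg f ≤ 3.
Solving with deg f ≤ 3: f(k) = k*(k**2 + 6*k + 11)/18.
Certificate R = B(k−1)f/C = k*(k + 4)*(k**2 + 6*k + 11)/18 gives s_k = k*(k**2 + 6*k + 11)/(6*(k + 1)*(k + 2)*(k + 3)).
Check: Δs_k = 3/(k**4 + 10*k**3 + 35*k**2 + 50*k + 24). ✓
Telescoping: Σ = s_(12) − s_(2) = 227/1365 − (3/20) = 89/5460.

Σ = 89/5460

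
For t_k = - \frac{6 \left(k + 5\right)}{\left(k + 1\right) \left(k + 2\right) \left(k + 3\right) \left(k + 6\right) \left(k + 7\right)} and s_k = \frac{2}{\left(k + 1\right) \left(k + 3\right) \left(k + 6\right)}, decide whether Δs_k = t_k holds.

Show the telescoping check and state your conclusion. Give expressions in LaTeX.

s_(k+1) = 2/((k + 2)*(k + 4)*(k + 7))
s_(k+1) − s_k = 2/((k + 2)*(k + 4)*(k + 7)) - 2/((k + 1)*(k + 3)*(k + 6))
(s_(k+1) − s_k) − t_k = 4*(2*k + 11)/(k**6 + 23*k**5 + 207*k**4 + 925*k**3 + 2144*k**2 + 2412*k + 1008)

Invalid: residual \frac{4 \left(2 k + 11\right)}{k^{6} + 23 k^{5} + 207 k^{4} + 925 k^{3} + 2144 k^{2} + 2412 k + 1008} ≠ 0.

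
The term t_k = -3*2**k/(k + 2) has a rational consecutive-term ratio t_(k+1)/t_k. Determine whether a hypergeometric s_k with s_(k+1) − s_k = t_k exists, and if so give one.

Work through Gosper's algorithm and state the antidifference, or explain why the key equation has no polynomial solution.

The ratio is 2*(k + 2)/(k + 3).
Normal form (A,B,C) = (2*k + 4, k + 3, 1).
f must satisfy (2*k + 4)·f(k+1) − (k + 2)·f(k) = 1.
Degrees (1,1,0) ⇒ d ≤ -1.
deg f ≤ -1 is impossible — no certificate.

none — t_k is not Gosper-summable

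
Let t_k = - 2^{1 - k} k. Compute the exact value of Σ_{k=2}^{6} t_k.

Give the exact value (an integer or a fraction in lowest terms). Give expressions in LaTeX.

Σ = -11/4

t_(k+1)/t_k = (k + 1)/(2*k).
Factor: A=1/2; B=1; C=k.
f must satisfy (1/2)·f(k+1) − (1)·f(k) = k.
Degrees (0,0,1) ⇒ d ≤ 1.
Solving with deg f ≤ 1: f(k) = -2*(k + 1).
Certificate R = B(k−1)f/C = -2*(k + 1)/k gives s_k = 2**(2 - k)*(k + 1).
s_(k+1) − s_k = -2**(1 - k)*k = t_k.
Telescoping: Σ = s_(7) − s_(2) = 1/4 − (3) = -11/4.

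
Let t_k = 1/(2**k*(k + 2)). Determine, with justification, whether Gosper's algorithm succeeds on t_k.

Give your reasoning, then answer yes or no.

Compute t_(k+1)/t_k: get (k + 2)/(2*(k + 3)).
Factor: A=k/2 + 1; B=k + 3; C=1.
Set up (k/2 + 1)·f(k+1) − (k + 2)·f(k) − (1) = 0.
From deg A=1, deg B=1, deg C=0: d=-1.
Bound -1 < 0, so the key equation has no polynomial solution.

No; the degree bound rules out any f.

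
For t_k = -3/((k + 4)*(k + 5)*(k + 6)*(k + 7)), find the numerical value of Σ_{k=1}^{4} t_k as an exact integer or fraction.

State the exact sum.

Σ = -13/3465

Step 1: r(k) = (k + 4)/(k + 8).
Normal form (A,B,C) = (k + 4, k + 8, 1).
Solve (k + 4)·f(k+1) − (k + 7)·f(k) = 1.
d = 3 from the (1,1,0) case.
A polynomial solution: f(k) = k*(k**2 + 15*k + 74)/360.
So s_k = (B(k−1)f/C)·t_k = (k*(k + 7)*(k**2 + 15*k + 74)/360)·t_k = k*(-k**2 - 15*k - 74)/(120*(k + 4)*(k + 5)*(k + 6)).
Δs = -3/(k**4 + 22*k**3 + 179*k**2 + 638*k + 840), as required.
Sum = s_(5) − s_(1); s_(5) = -29/3960, s_(1) = -1/280 ⇒ -13/3465.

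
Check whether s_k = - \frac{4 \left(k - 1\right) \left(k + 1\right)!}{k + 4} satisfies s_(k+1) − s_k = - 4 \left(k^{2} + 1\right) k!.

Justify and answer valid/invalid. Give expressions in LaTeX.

Invalid: residual \frac{12 \left(k^{3} + 4 k^{2} + 5\right) k!}{\left(k + 4\right) \left(k + 5\right)} ≠ 0.

s_(k+1) = -4*k*factorial(k + 2)/(k + 5)
s_(k+1) − s_k = -4*(k**3 + 5*k**2 + 4*k + 5)*factorial(k + 1)/((k + 4)*(k + 5))
(s_(k+1) − s_k) − t_k = 12*(k**3 + 4*k**2 + 5)*factorial(k)/((k + 4)*(k + 5))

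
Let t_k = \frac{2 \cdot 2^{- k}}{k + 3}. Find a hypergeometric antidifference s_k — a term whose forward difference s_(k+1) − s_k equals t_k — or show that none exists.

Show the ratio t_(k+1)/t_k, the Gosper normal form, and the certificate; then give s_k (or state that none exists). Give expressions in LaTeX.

Ratio r(k) = (k + 3)/(2*(k + 4)).
Take A(k)=k/2 + 3/2, B(k)=k + 4, C(k)=1.
Solve (k/2 + 3/2)·f(k+1) − (k + 3)·f(k) = 1.
Bound: deg f ≤ -1.
Negative degree bound (-1): no f exists, t_k not Gosper-summable.

none (Gosper's algorithm certifies no s_k)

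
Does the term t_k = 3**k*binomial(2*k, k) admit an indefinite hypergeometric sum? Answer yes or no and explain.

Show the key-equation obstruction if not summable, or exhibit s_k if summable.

No — t_k has no hypergeometric antidifference.

Step 1: r(k) = 6*(2*k + 1)/(k + 1).
Gosper form: A/B · C(k+1)/C(k) with A=12*k + 6, B=k + 1, C=1.
Set up (12*k + 6)·f(k+1) − (k)·f(k) − (1) = 0.
Degrees (1,1,0) ⇒ d ≤ -1.
Negative degree bound (-1): no f exists, t_k not Gosper-summable.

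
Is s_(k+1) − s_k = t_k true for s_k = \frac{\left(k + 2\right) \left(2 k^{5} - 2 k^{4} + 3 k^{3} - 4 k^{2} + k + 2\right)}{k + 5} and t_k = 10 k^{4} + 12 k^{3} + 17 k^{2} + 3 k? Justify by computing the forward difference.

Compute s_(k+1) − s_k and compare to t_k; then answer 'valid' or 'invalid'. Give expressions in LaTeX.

s_(k+1) = (2*k**6 + 14*k**5 + 39*k**4 + 58*k**3 + 43*k**2 + 14*k + 6)/(k + 6)
s_(k+1) − s_k = (10*k**6 + 98*k**5 + 257*k**4 + 328*k**3 + 267*k**2 + 48*k + 6)/(k**2 + 11*k + 30)
(s_(k+1) − s_k) − t_k = 6*(-4*k**5 - 32*k**4 - 37*k**3 - 46*k**2 - 7*k + 1)/(k**2 + 11*k + 30)

Invalid: residual \frac{6 \left(- 4 k^{5} - 32 k^{4} - 37 k^{3} - 46 k^{2} - 7 k + 1\right)}{k^{2} + 11 k + 30} ≠ 0.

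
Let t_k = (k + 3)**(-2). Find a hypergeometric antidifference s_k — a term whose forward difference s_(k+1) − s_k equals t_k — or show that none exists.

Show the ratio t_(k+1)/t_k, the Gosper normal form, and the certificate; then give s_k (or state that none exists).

none — t_k is not Gosper-summable

r(k) = (k + 3)**2/(k + 4)**2 after simplifying.
So A=k**2 + 6*k + 9 and B=k**2 + 8*k + 16, with C=1.
f must satisfy (k**2 + 6*k + 9)·f(k+1) − (k**2 + 6*k + 9)·f(k) = 1.
Bound: deg f ≤ 0.
Put f(k) = c0: A·f(k+1) − B(k−1)·f(k) − C = -1; need -1 = 0 — inconsistent ⇒ no f, not summable.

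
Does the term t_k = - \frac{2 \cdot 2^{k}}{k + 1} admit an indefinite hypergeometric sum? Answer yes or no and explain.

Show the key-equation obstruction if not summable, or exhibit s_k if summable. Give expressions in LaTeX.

No — t_k has no hypergeometric antidifference.

Step 1: r(k) = 2*(k + 1)/(k + 2).
Normal form (A,B,C) = (2*k + 2, k + 2, 1).
Set up (2*k + 2)·f(k+1) − (k + 1)·f(k) − (1) = 0.
deg f ≤ -1 (via 1,1,0).
deg f ≤ -1 is impossible — no certificate.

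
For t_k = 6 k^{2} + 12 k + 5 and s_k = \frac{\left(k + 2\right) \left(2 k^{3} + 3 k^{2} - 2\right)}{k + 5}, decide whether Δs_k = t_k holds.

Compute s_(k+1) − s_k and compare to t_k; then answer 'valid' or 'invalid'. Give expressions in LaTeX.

s_(k+1) = (k + 3)*(2*(k + 1)**3 + 3*(k + 1)**2 - 2)/(k + 6)
s_(k+1) − s_k = (6*k**4 + 66*k**3 + 200*k**2 + 220*k + 69)/(k**2 + 11*k + 30)
(s_(k+1) − s_k) − t_k = 3*(-4*k**3 - 39*k**2 - 65*k - 27)/(k**2 + 11*k + 30)

Invalid: residual \frac{3 \left(- 4 k^{3} - 39 k^{2} - 65 k - 27\right)}{k^{2} + 11 k + 30} ≠ 0.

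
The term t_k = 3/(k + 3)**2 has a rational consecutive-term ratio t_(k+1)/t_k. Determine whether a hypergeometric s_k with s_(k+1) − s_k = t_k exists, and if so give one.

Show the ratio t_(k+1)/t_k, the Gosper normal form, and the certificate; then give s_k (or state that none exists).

The ratio is (k + 3)**2/(k + 4)**2.
Factor: A=k**2 + 6*k + 9; B=k**2 + 8*k + 16; C=1.
Solve (k**2 + 6*k + 9)·f(k+1) − (k**2 + 6*k + 9)·f(k) = 1.
Degrees (2,2,0) ⇒ d ≤ 0.
Put f(k) = c0: A·f(k+1) − B(k−1)·f(k) − C = -1; need -1 = 0 — inconsistent ⇒ no f, not summable.

none (Gosper's algorithm certifies no s_k)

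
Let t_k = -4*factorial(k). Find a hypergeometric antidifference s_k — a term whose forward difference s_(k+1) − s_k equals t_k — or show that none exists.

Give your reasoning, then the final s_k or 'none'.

none (Gosper's algorithm certifies no s_k)

t_(k+1)/t_k = k + 1.
A = k + 1, B = 1, C = 1.
Solve (k + 1)·f(k+1) − (1)·f(k) = 1.
deg f ≤ -1 (via 1,0,0).
d = -1 < 0 ⇒ no nonzero polynomial f; not summable.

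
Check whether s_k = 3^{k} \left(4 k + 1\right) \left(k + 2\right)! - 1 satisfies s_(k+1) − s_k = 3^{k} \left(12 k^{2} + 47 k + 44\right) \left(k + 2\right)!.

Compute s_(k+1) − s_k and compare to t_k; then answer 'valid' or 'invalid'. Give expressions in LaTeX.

Valid: the claim telescopes to t_k.

s_(k+1) = 3**(k + 1)*(4*k + 5)*factorial(k + 3) - 1
s_(k+1) − s_k = 3**k*(12*k**2 + 47*k + 44)*factorial(k + 2)
(s_(k+1) − s_k) − t_k = 0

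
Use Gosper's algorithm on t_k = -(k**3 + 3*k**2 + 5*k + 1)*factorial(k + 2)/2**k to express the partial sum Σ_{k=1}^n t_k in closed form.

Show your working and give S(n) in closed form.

S(n) = (-6*2**n - n**5*factorial(n) - 8*n**4*factorial(n) - 22*n**3*factorial(n) - 22*n**2*factorial(n) - n*factorial(n) + 6*factorial(n))/2**n

Compute t_(k+1)/t_k: get (k**4 + 9*k**3 + 32*k**2 + 52*k + 30)/(2*(k**3 + 3*k**2 + 5*k + 1)).
Normal form (A,B,C) = (k/2 + 3/2, 1, k**3 + 3*k**2 + 5*k + 1).
Need (k/2 + 3/2)·f(k+1) − (1)·f(k) = k**3 + 3*k**2 + 5*k + 1.
deg f ≤ 2 (via 1,0,3).
A polynomial solution: f(k) = 2*(k**2 - 2).
Get s_k = R·t_k = -2**(1 - k)*(k**2 - 2)*factorial(k + 2) with R(k) = B(k−1)f(k)/C(k) = 2*(k**2 - 2)/(k**3 + 3*k**2 + 5*k + 1).
Δs = -(k**3 + 3*k**2 + 5*k + 1)*factorial(k + 2)/2**k, as required.
Σ_(k=1)^n t_k = s_(n+1) − s_(1) = (-(n**2 + 2*n - 1)*factorial(n + 3)/2**n) − (6), i.e. (-6*2**n - n**5*factorial(n) - 8*n**4*factorial(n) - 22*n**3*factorial(n) - 22*n**2*factorial(n) - n*factorial(n) + 6*factorial(n))/2**n.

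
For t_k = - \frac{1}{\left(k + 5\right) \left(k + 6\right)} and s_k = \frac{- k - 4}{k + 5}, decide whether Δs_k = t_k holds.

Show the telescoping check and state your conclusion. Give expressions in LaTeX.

valid; difference matches t_k

s_(k+1) = (-k - 5)/(k + 6)
s_(k+1) − s_k = -1/(k**2 + 11*k + 30)
(s_(k+1) − s_k) − t_k = 0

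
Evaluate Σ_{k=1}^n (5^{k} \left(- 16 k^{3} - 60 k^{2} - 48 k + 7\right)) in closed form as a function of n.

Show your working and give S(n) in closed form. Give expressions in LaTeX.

Ratio r(k) = 5*(16*k**3 + 108*k**2 + 216*k + 117)/(16*k**3 + 60*k**2 + 48*k - 7).
A = 5, B = 1, C = k**3 + 15*k**2/4 + 3*k - 7/16.
f must satisfy (5)·f(k+1) − (1)·f(k) = k**3 + 15*k**2/4 + 3*k - 7/16.
d = 3 from the (0,0,3) case.
Coefficient equations give f(k) = (4*k**3 - 3*k - 3)/16.
Certificate R = B(k−1)f/C = (4*k**3 - 3*k - 3)/(16*k**3 + 60*k**2 + 48*k - 7) gives s_k = 5**k*(-4*k**3 + 3*k + 3).
Δs = 5**k*(-16*k**3 - 60*k**2 - 48*k + 7), as required.
s_(n+1) = 5**(n + 1)*(-4*n**3 - 12*n**2 - 9*n + 2) and s_(1) = 10, so S(n) = -20*5**n*n**3 - 60*5**n*n**2 - 45*5**n*n + 10*5**n - 10.

S(n) = - 20 \cdot 5^{n} n^{3} - 60 \cdot 5^{n} n^{2} - 45 \cdot 5^{n} n + 10 \cdot 5^{n} - 10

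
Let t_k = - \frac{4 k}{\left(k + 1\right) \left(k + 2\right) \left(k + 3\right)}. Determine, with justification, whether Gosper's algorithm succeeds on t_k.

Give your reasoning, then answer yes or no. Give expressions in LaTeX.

Yes. s_k = \frac{k \left(1 - k\right)}{\left(k + 1\right) \left(k + 2\right)}.

Ratio r(k) = (k + 1)**2/(k*(k + 4)).
Gosper form: A/B · C(k+1)/C(k) with A=k + 1, B=k + 4, C=k.
f must satisfy (k + 1)·f(k+1) − (k + 3)·f(k) = k.
Degrees (1,1,1) ⇒ d ≤ 2.
Solving with deg f ≤ 2: f(k) = k*(k - 1)/4.
So s_k = (B(k−1)f/C)·t_k = ((k - 1)*(k + 3)/4)·t_k = k*(1 - k)/((k + 1)*(k + 2)).
Verify: -4*k/(k**3 + 6*k**2 + 11*k + 6) matches t_k.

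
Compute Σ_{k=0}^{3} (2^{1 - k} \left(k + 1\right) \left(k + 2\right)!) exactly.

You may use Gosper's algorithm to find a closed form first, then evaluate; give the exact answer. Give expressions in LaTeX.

Ratio r(k) = (k + 2)*(k + 3)/(2*(k + 1)).
Gosper form: A/B · C(k+1)/C(k) with A=k/2 + 3/2, B=1, C=k + 1.
Solve (k/2 + 3/2)·f(k+1) − (1)·f(k) = k + 1.
From deg A=1, deg B=0, deg C=1: d=0.
Match coefficients ⇒ f(k) = 2.
Get s_k = R·t_k = 2**(2 - k)*factorial(k + 2) with R(k) = B(k−1)f(k)/C(k) = 2/(k + 1).
Δs = 2**(1 - k)*(k + 1)*factorial(k + 2), as required.
Σ_(k=0)^(3) t_k = s_(4) − s_(0) = 180 − (8) = 172.

Σ = 172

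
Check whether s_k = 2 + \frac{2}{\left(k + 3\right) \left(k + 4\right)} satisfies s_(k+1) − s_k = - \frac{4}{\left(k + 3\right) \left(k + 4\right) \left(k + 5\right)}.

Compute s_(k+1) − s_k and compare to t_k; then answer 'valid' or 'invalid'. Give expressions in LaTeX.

Valid — Δs_k = t_k.

s_(k+1) = 2 + 2/((k + 4)*(k + 5))
s_(k+1) − s_k = -4/(k**3 + 12*k**2 + 47*k + 60)
(s_(k+1) − s_k) − t_k = 0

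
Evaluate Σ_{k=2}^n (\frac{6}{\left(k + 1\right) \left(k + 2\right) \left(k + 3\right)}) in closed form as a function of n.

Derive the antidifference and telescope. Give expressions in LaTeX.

t_(k+1)/t_k = (k + 1)/(k + 4).
So A=k + 1 and B=k + 4, with C=1.
f must satisfy (k + 1)·f(k+1) − (k + 3)·f(k) = 1.
deg f ≤ 2 (via 1,1,0).
Solve for f: f(k) = k*(k + 3)/4 (degree 2 ≤ 2).
R(k) = B(k−1)·f(k)/C(k) = k*(k + 3)**2/4; s_k = R·t_k = 3*k*(k + 3)/(2*(k + 1)*(k + 2)).
Verify: 6/(k**3 + 6*k**2 + 11*k + 6) matches t_k.
s_(n+1) = 3*(n**2 + 5*n + 4)/(2*(n**2 + 5*n + 6)) and s_(2) = 5/4, so S(n) = (n**2 + 5*n - 6)/(4*(n**2 + 5*n + 6)).

S(n) = \frac{n^{2} + 5 n - 6}{4 \left(n^{2} + 5 n + 6\right)}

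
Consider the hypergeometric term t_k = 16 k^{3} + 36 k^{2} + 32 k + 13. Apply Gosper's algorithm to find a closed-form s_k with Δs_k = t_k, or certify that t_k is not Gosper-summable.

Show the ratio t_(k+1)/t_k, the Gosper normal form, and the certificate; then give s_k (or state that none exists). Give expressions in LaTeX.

s_k = k \left(4 k^{3} + 4 k^{2} + 2 k + 3\right)

Ratio r(k) = (16*k**3 + 84*k**2 + 152*k + 97)/(16*k**3 + 36*k**2 + 32*k + 13).
A = 1, B = 1, C = k**3 + 9*k**2/4 + 2*k + 13/16.
Need (1)·f(k+1) − (1)·f(k) = k**3 + 9*k**2/4 + 2*k + 13/16.
Degrees (0,0,3) ⇒ d ≤ 4.
Coefficient equations give f(k) = k*(4*k**3 + 4*k**2 + 2*k + 3)/16.
R(k) = B(k−1)·f(k)/C(k) = k*(4*k**3 + 4*k**2 + 2*k + 3)/(16*k**3 + 36*k**2 + 32*k + 13); s_k = R·t_k = k*(4*k**3 + 4*k**2 + 2*k + 3).
Δs = 16*k**3 + 36*k**2 + 32*k + 13, as required.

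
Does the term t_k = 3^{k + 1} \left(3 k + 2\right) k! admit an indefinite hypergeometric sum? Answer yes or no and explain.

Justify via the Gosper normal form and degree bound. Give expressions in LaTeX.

t_(k+1)/t_k = 3*(k + 1)*(3*k + 5)/(3*k + 2).
Gosper form: A/B · C(k+1)/C(k) with A=3*k + 3, B=1, C=k + 2/3.
Need (3*k + 3)·f(k+1) − (1)·f(k) = k + 2/3.
deg f ≤ 0 (via 1,0,1).
A polynomial solution: f(k) = 1/3.
So s_k = (B(k−1)f/C)·t_k = (1/(3*k + 2))·t_k = 3**(k + 1)*factorial(k).
Check: Δs_k = 3**(k + 1)*(3*k + 2)*factorial(k). ✓

Yes. s_k = 3^{k + 1} k!.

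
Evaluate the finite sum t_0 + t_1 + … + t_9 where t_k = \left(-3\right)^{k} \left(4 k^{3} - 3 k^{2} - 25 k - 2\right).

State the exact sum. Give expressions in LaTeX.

Step 1: r(k) = 3*(-4*k**3 - 9*k**2 + 19*k + 26)/(4*k**3 - 3*k**2 - 25*k - 2).
Factor: A=-3; B=1; C=k**3 - 3*k**2/4 - 25*k/4 - 1/2.
f must satisfy (-3)·f(k+1) − (1)·f(k) = k**3 - 3*k**2/4 - 25*k/4 - 1/2.
d = 3 from the (0,0,3) case.
Coefficient equations give f(k) = -(k**3 - 3*k**2 - 4*k + 4)/4.
So s_k = (B(k−1)f/C)·t_k = (-(k**3 - 3*k**2 - 4*k + 4)/(4*k**3 - 3*k**2 - 25*k - 2))·t_k = (-3)**k*(-k**3 + 3*k**2 + 4*k - 4).
Δs = (-3)**k*(4*k**3 - 3*k**2 - 25*k - 2), as required.
Sum = s_(10) − s_(0); s_(10) = -39208536, s_(0) = -4 ⇒ -39208532.

Σ = -39208532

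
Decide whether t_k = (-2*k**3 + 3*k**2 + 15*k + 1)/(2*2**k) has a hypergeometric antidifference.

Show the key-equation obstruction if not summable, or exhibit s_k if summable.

Compute t_(k+1)/t_k: get (2*k**3 + 3*k**2 - 15*k - 17)/(2*(2*k**3 - 3*k**2 - 15*k - 1)).
Factor: A=1/2; B=1; C=k**3 - 3*k**2/2 - 15*k/2 - 1/2.
Set up (1/2)·f(k+1) − (1)·f(k) − (k**3 - 3*k**2/2 - 15*k/2 - 1/2) = 0.
From deg A=0, deg B=0, deg C=3: d=3.
Solve for f: f(k) = -2*k**3 - 3*k**2 + 3*k - 1 (degree 3 ≤ 3).
Then R = B(k−1)f/C = -2*(2*k**3 + 3*k**2 - 3*k + 1)/(2*k**3 - 3*k**2 - 15*k - 1), so s_k = R(k)·t_k = (2*k**3 + 3*k**2 - 3*k + 1)/2**k.
s_(k+1) − s_k = (-2*k**3 + 3*k**2 + 15*k + 1)/(2*2**k) = t_k.

Yes. s_k = (2*k**3 + 3*k**2 - 3*k + 1)/2**k.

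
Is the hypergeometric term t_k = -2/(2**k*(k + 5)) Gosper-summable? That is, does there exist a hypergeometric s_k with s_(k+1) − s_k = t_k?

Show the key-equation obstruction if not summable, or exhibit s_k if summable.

No; the degree bound rules out any f.

t_(k+1)/t_k = (k + 5)/(2*(k + 6)).
Factor: A=k/2 + 5/2; B=k + 6; C=1.
f must satisfy (k/2 + 5/2)·f(k+1) − (k + 5)·f(k) = 1.
Degrees (1,1,0) ⇒ d ≤ -1.
Negative degree bound (-1): no f exists, t_k not Gosper-summable.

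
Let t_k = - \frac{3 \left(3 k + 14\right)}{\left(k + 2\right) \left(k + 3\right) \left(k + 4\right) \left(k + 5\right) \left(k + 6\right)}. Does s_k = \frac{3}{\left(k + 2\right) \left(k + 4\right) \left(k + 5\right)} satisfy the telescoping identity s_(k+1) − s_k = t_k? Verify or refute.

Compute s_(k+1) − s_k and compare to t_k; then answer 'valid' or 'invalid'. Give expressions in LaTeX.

s_(k+1) = 3/((k + 3)*(k + 5)*(k + 6))
s_(k+1) − s_k = 3*(-3*k - 10)/(k**5 + 20*k**4 + 155*k**3 + 580*k**2 + 1044*k + 720)
(s_(k+1) − s_k) − t_k = 12/(k**5 + 20*k**4 + 155*k**3 + 580*k**2 + 1044*k + 720)

Invalid: residual \frac{12}{k^{5} + 20 k^{4} + 155 k^{3} + 580 k^{2} + 1044 k + 720} ≠ 0.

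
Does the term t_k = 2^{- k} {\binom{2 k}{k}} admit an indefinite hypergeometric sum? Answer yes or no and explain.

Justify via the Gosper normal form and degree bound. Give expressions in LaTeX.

Compute t_(k+1)/t_k: get (2*k + 1)/(k + 1).
Take A(k)=2*k + 1, B(k)=k + 1, C(k)=1.
Set up (2*k + 1)·f(k+1) − (k)·f(k) − (1) = 0.
Degrees (1,1,0) ⇒ d ≤ -1.
Negative degree bound (-1): no f exists, t_k not Gosper-summable.

No; the degree bound rules out any f.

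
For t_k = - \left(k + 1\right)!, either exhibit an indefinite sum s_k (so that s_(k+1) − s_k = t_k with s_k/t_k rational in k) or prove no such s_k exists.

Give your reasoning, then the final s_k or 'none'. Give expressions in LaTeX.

Ratio r(k) = k + 2.
Gosper form: A/B · C(k+1)/C(k) with A=k + 2, B=1, C=1.
Solve (k + 2)·f(k+1) − (1)·f(k) = 1.
From deg A=1, deg B=0, deg C=0: d=-1.
Bound -1 < 0, so the key equation has no polynomial solution.

none — t_k is not Gosper-summable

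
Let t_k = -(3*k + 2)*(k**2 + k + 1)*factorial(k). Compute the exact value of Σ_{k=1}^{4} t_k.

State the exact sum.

t_(k+1)/t_k = (k + 1)*(3*k + 5)*(k + (k + 1)**2 + 2)/((3*k + 2)*(k**2 + k + 1)).
Factor: A=k + 1; B=1; C=k**3 + 5*k**2/3 + 5*k/3 + 2/3.
Set up (k + 1)·f(k+1) − (1)·f(k) − (k**3 + 5*k**2/3 + 5*k/3 + 2/3) = 0.
From deg A=1, deg B=0, deg C=3: d=2.
Solve for f: f(k) = (3*k**2 - k - 3)/3 (degree 2 ≤ 2).
So s_k = (B(k−1)f/C)·t_k = ((3*k**2 - k - 3)/((3*k + 2)*(k**2 + k + 1)))·t_k = (-3*k**2 + k + 3)*factorial(k).
Check: Δs_k = -(3*k + 2)*(k**2 + k + 1)*factorial(k). ✓
Telescoping: Σ = s_(5) − s_(1) = -8040 − (1) = -8041.

Σ = -8041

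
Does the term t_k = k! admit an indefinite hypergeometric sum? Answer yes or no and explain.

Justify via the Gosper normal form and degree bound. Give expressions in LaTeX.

Ratio r(k) = k + 1.
Normal form (A,B,C) = (k + 1, 1, 1).
Need (k + 1)·f(k+1) − (1)·f(k) = 1.
From deg A=1, deg B=0, deg C=0: d=-1.
d = -1 < 0 ⇒ no nonzero polynomial f; not summable.

No — t_k has no hypergeometric antidifference.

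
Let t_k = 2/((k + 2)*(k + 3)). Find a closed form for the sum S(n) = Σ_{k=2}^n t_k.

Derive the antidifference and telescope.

Ratio r(k) = (k + 2)/(k + 4).
So A=k + 2 and B=k + 4, with C=1.
Key eq: (k + 2)·f(k+1) = (k + 3)·f(k) + (1).
d = 1 from the (1,1,0) case.
A polynomial solution: f(k) = k/2.
So s_k = (B(k−1)f/C)·t_k = (k*(k + 3)/2)·t_k = k/(k + 2).
Δs = 2/(k**2 + 5*k + 6), as required.
Evaluate: s_(n+1) = (n + 1)/(n + 3); subtract s_(2) = 1/2 ⇒ S(n) = (n - 1)/(2*(n + 3)).

S(n) = (n - 1)/(2*(n + 3))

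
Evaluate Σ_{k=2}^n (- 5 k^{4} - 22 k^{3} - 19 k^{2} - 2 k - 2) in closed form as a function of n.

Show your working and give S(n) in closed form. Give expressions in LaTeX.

The ratio is (5*k**4 + 42*k**3 + 115*k**2 + 126*k + 50)/(5*k**4 + 22*k**3 + 19*k**2 + 2*k + 2).
Gosper form: A/B · C(k+1)/C(k) with A=1, B=1, C=k**4 + 22*k**3/5 + 19*k**2/5 + 2*k/5 + 2/5.
Set up (1)·f(k+1) − (1)·f(k) − (k**4 + 22*k**3/5 + 19*k**2/5 + 2*k/5 + 2/5) = 0.
Bound: deg f ≤ 5.
Match coefficients ⇒ f(k) = k*(k**4 + 3*k**3 - 3*k**2 - 3*k + 4)/5.
Get s_k = R·t_k = k*(-k**4 - 3*k**3 + 3*k**2 + 3*k - 4) with R(k) = B(k−1)f(k)/C(k) = k*(k**4 + 3*k**3 - 3*k**2 - 3*k + 4)/(5*k**4 + 22*k**3 + 19*k**2 + 2*k + 2).
Δs = -5*k**4 - 22*k**3 - 19*k**2 - 2*k - 2, as required.
s_(n+1) = -n**5 - 8*n**4 - 19*n**3 - 16*n**2 - 6*n - 2 and s_(2) = -52, so S(n) = -n**5 - 8*n**4 - 19*n**3 - 16*n**2 - 6*n + 50.

S(n) = - n^{5} - 8 n^{4} - 19 n^{3} - 16 n^{2} - 6 n + 50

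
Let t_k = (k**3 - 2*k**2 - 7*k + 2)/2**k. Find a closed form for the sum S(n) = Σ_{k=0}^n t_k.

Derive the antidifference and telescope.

S(n) = (2**(n + 2) - n**3 - 4*n**2 - 3*n - 2)/2**n

Ratio r(k) = (k**3 + k**2 - 8*k - 6)/(2*(k**3 - 2*k**2 - 7*k + 2)).
So A=1/2 and B=1, with C=k**3 - 2*k**2 - 7*k + 2.
Key eq: (1/2)·f(k+1) = (1)·f(k) + (k**3 - 2*k**2 - 7*k + 2).
From deg A=0, deg B=0, deg C=3: d=3.
Solving with deg f ≤ 3: f(k) = -2*(k**3 + k**2 - 2*k + 2).
Then R = B(k−1)f/C = -2*(k**3 + k**2 - 2*k + 2)/((k + 2)*(k**2 - 4*k + 1)), so s_k = R(k)·t_k = 2**(1 - k)*(-k**3 - k**2 + 2*k - 2).
Δs = (k**3 - 2*k**2 - 7*k + 2)/2**k, as required.
Telescope: S(n) = s_(n+1) − s_(0) = (-n**3 - 4*n**2 - 3*n - 2)/2**n − (-4) = (2**(n + 2) - n**3 - 4*n**2 - 3*n - 2)/2**n.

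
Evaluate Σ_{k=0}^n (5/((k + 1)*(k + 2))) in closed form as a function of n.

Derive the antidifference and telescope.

S(n) = 5*(n + 1)/(n + 2)

Compute t_(k+1)/t_k: get (k + 1)/(k + 3).
Factor: A=k + 1; B=k + 3; C=1.
Solve (k + 1)·f(k+1) − (k + 2)·f(k) = 1.
Degrees (1,1,0) ⇒ d ≤ 1.
Solve for f: f(k) = k (degree 1 ≤ 1).
R(k) = B(k−1)·f(k)/C(k) = k*(k + 2); s_k = R·t_k = 5*k/(k + 1).
s_(k+1) − s_k = 5/(k**2 + 3*k + 2) = t_k.
s_(n+1) = 5*(n + 1)/(n + 2) and s_(0) = 0, so S(n) = 5*(n + 1)/(n + 2).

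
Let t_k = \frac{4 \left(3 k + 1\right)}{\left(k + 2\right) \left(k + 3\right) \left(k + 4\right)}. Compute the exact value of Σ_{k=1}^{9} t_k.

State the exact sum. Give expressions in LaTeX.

Σ = 17/13

Step 1: r(k) = (k + 2)*(3*k + 4)/((k + 5)*(3*k + 1)).
Normal form (A,B,C) = (k + 2, k + 5, k + 1/3).
Solve (k + 2)·f(k+1) − (k + 4)·f(k) = k + 1/3.
Degrees (1,1,1) ⇒ d ≤ 2.
A polynomial solution: f(k) = k*(7*k - 1)/36.
Certificate R = B(k−1)f/C = k*(k + 4)*(7*k - 1)/(12*(3*k + 1)) gives s_k = k*(7*k - 1)/(3*(k + 2)*(k + 3)).
Check: Δs_k = 4*(3*k + 1)/(k**3 + 9*k**2 + 26*k + 24). ✓
Sum = s_(10) − s_(1); s_(10) = 115/78, s_(1) = 1/6 ⇒ 17/13.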